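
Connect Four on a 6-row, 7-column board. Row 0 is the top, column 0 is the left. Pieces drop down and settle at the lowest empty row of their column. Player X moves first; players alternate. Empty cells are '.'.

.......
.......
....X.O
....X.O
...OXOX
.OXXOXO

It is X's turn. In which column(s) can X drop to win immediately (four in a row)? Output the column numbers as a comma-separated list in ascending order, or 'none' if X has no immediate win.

col 0: drop X → no win
col 1: drop X → no win
col 2: drop X → no win
col 3: drop X → no win
col 4: drop X → WIN!
col 5: drop X → no win
col 6: drop X → no win

Answer: 4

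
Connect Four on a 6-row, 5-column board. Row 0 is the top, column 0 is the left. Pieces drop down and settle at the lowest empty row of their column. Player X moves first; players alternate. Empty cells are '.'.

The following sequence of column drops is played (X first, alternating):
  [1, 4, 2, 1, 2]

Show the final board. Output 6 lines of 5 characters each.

Move 1: X drops in col 1, lands at row 5
Move 2: O drops in col 4, lands at row 5
Move 3: X drops in col 2, lands at row 5
Move 4: O drops in col 1, lands at row 4
Move 5: X drops in col 2, lands at row 4

Answer: .....
.....
.....
.....
.OX..
.XX.O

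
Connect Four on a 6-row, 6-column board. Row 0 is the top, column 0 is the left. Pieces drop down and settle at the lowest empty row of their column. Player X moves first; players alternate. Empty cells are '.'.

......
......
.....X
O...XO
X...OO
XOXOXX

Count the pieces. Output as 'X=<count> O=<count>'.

X=7 O=6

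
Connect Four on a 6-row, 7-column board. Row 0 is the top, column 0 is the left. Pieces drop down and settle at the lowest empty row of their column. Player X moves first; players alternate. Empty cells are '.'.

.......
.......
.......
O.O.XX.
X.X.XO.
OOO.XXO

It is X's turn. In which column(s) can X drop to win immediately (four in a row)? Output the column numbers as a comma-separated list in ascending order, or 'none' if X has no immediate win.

Answer: 4

Derivation:
col 0: drop X → no win
col 1: drop X → no win
col 2: drop X → no win
col 3: drop X → no win
col 4: drop X → WIN!
col 5: drop X → no win
col 6: drop X → no win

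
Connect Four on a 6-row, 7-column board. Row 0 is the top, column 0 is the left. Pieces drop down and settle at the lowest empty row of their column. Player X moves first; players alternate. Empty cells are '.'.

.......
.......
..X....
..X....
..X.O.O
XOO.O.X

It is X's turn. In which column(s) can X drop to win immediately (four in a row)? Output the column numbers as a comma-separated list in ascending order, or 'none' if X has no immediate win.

col 0: drop X → no win
col 1: drop X → no win
col 2: drop X → WIN!
col 3: drop X → no win
col 4: drop X → no win
col 5: drop X → no win
col 6: drop X → no win

Answer: 2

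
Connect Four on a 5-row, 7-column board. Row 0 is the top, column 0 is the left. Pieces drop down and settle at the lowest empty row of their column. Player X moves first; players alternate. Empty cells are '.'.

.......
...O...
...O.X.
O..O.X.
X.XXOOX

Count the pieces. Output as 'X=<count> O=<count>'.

X=6 O=6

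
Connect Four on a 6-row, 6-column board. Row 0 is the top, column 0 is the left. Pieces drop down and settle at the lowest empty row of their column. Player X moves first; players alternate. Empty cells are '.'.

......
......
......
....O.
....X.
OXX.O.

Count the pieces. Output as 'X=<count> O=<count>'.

X=3 O=3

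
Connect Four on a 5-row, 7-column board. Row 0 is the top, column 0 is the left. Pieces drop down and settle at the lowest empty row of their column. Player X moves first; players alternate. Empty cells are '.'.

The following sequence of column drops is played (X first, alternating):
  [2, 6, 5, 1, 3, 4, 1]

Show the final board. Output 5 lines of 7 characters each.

Move 1: X drops in col 2, lands at row 4
Move 2: O drops in col 6, lands at row 4
Move 3: X drops in col 5, lands at row 4
Move 4: O drops in col 1, lands at row 4
Move 5: X drops in col 3, lands at row 4
Move 6: O drops in col 4, lands at row 4
Move 7: X drops in col 1, lands at row 3

Answer: .......
.......
.......
.X.....
.OXXOXO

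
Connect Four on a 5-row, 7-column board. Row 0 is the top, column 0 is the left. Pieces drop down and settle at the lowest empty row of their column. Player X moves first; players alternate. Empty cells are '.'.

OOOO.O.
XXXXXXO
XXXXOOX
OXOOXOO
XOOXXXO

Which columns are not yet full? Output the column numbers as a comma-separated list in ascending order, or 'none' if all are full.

Answer: 4,6

Derivation:
col 0: top cell = 'O' → FULL
col 1: top cell = 'O' → FULL
col 2: top cell = 'O' → FULL
col 3: top cell = 'O' → FULL
col 4: top cell = '.' → open
col 5: top cell = 'O' → FULL
col 6: top cell = '.' → open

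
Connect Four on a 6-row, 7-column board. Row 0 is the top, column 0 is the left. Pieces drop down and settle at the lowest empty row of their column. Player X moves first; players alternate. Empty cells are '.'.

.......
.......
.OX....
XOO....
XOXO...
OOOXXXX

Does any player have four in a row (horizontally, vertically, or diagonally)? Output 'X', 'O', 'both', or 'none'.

both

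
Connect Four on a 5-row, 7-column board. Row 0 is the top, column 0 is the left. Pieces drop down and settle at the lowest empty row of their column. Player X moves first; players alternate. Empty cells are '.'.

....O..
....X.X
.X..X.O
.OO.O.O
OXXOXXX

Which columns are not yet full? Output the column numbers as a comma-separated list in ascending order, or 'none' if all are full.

Answer: 0,1,2,3,5,6

Derivation:
col 0: top cell = '.' → open
col 1: top cell = '.' → open
col 2: top cell = '.' → open
col 3: top cell = '.' → open
col 4: top cell = 'O' → FULL
col 5: top cell = '.' → open
col 6: top cell = '.' → open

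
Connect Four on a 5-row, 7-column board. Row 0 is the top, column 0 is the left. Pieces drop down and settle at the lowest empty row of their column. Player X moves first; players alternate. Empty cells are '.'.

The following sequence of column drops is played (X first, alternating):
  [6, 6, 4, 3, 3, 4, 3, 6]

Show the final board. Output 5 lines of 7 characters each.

Move 1: X drops in col 6, lands at row 4
Move 2: O drops in col 6, lands at row 3
Move 3: X drops in col 4, lands at row 4
Move 4: O drops in col 3, lands at row 4
Move 5: X drops in col 3, lands at row 3
Move 6: O drops in col 4, lands at row 3
Move 7: X drops in col 3, lands at row 2
Move 8: O drops in col 6, lands at row 2

Answer: .......
.......
...X..O
...XO.O
...OX.X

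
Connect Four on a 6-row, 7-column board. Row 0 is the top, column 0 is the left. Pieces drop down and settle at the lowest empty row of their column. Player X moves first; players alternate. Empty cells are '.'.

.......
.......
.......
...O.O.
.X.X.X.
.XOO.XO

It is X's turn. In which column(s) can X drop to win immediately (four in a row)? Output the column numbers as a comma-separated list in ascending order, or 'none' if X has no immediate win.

col 0: drop X → no win
col 1: drop X → no win
col 2: drop X → no win
col 3: drop X → no win
col 4: drop X → no win
col 5: drop X → no win
col 6: drop X → no win

Answer: none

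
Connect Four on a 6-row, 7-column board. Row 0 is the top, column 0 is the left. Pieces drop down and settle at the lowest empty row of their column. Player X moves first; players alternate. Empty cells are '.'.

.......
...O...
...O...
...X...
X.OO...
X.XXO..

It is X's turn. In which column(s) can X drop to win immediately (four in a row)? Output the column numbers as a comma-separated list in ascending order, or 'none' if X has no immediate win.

col 0: drop X → no win
col 1: drop X → WIN!
col 2: drop X → no win
col 3: drop X → no win
col 4: drop X → no win
col 5: drop X → no win
col 6: drop X → no win

Answer: 1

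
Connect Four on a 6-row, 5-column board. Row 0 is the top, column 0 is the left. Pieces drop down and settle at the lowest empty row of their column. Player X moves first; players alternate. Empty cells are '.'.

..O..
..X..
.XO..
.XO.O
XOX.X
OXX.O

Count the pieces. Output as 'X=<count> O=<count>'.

X=8 O=7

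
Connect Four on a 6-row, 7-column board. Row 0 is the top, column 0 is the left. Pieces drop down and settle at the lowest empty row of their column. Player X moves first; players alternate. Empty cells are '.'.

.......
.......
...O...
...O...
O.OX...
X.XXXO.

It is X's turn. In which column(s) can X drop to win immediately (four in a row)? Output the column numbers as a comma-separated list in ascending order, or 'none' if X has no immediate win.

Answer: 1

Derivation:
col 0: drop X → no win
col 1: drop X → WIN!
col 2: drop X → no win
col 3: drop X → no win
col 4: drop X → no win
col 5: drop X → no win
col 6: drop X → no win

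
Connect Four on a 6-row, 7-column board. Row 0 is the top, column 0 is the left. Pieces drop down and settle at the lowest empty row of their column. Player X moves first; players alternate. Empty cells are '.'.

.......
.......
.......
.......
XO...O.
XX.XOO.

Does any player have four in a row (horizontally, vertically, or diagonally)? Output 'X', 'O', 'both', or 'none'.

none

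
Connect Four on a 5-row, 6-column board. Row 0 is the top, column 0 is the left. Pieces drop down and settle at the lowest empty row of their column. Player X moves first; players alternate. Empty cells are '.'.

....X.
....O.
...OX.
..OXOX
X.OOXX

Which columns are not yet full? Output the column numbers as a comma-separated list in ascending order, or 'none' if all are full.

col 0: top cell = '.' → open
col 1: top cell = '.' → open
col 2: top cell = '.' → open
col 3: top cell = '.' → open
col 4: top cell = 'X' → FULL
col 5: top cell = '.' → open

Answer: 0,1,2,3,5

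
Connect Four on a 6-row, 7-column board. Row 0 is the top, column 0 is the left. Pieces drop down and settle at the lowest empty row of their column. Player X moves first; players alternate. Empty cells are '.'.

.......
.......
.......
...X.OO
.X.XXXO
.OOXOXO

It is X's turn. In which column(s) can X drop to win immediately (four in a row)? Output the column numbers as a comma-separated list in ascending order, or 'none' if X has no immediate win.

col 0: drop X → no win
col 1: drop X → no win
col 2: drop X → WIN!
col 3: drop X → WIN!
col 4: drop X → no win
col 5: drop X → no win
col 6: drop X → no win

Answer: 2,3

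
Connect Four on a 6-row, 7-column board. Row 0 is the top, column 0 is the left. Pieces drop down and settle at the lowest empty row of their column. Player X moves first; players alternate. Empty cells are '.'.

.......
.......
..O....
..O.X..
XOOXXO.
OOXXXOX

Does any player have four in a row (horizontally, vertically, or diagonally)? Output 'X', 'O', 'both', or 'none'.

none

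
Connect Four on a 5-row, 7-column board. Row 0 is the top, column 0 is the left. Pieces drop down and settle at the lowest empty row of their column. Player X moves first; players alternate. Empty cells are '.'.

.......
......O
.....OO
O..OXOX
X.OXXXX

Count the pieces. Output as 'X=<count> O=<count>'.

X=7 O=7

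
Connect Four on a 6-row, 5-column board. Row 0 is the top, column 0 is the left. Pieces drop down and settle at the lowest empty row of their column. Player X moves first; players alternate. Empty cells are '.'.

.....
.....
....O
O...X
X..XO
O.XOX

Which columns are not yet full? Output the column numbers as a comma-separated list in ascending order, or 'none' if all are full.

Answer: 0,1,2,3,4

Derivation:
col 0: top cell = '.' → open
col 1: top cell = '.' → open
col 2: top cell = '.' → open
col 3: top cell = '.' → open
col 4: top cell = '.' → open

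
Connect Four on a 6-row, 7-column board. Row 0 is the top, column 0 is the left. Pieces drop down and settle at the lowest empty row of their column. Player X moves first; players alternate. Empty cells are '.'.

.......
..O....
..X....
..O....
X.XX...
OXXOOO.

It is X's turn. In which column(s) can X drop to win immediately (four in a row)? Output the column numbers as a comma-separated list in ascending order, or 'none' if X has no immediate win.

col 0: drop X → no win
col 1: drop X → WIN!
col 2: drop X → no win
col 3: drop X → no win
col 4: drop X → no win
col 5: drop X → no win
col 6: drop X → no win

Answer: 1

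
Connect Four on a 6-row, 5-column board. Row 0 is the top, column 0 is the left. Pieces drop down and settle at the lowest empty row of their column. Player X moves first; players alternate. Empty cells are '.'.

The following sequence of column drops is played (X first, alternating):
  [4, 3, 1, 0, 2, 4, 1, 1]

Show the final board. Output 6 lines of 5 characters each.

Answer: .....
.....
.....
.O...
.X..O
OXXOX

Derivation:
Move 1: X drops in col 4, lands at row 5
Move 2: O drops in col 3, lands at row 5
Move 3: X drops in col 1, lands at row 5
Move 4: O drops in col 0, lands at row 5
Move 5: X drops in col 2, lands at row 5
Move 6: O drops in col 4, lands at row 4
Move 7: X drops in col 1, lands at row 4
Move 8: O drops in col 1, lands at row 3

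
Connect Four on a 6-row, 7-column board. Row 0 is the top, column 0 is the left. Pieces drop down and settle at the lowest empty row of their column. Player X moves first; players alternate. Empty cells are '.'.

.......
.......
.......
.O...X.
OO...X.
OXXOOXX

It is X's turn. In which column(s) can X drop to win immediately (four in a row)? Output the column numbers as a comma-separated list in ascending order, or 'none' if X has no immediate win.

Answer: 5

Derivation:
col 0: drop X → no win
col 1: drop X → no win
col 2: drop X → no win
col 3: drop X → no win
col 4: drop X → no win
col 5: drop X → WIN!
col 6: drop X → no win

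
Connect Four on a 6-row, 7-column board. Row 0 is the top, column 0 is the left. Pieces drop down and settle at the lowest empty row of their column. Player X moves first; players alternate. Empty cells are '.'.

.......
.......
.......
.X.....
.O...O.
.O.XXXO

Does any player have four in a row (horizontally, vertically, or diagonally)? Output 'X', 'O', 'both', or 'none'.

none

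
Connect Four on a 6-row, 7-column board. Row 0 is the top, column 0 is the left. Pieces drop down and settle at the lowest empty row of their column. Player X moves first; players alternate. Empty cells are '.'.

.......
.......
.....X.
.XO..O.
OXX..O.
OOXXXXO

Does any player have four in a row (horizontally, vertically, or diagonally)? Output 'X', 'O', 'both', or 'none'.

X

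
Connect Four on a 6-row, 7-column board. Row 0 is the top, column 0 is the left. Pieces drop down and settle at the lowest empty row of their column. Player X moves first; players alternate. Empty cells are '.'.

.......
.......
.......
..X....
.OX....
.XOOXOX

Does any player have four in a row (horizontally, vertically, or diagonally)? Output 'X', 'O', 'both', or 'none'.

none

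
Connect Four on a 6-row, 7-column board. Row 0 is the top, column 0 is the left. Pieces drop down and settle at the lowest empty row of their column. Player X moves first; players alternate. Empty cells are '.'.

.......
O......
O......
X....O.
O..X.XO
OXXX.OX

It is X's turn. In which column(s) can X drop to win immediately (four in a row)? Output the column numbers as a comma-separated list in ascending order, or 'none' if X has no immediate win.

col 0: drop X → no win
col 1: drop X → no win
col 2: drop X → no win
col 3: drop X → no win
col 4: drop X → WIN!
col 5: drop X → no win
col 6: drop X → no win

Answer: 4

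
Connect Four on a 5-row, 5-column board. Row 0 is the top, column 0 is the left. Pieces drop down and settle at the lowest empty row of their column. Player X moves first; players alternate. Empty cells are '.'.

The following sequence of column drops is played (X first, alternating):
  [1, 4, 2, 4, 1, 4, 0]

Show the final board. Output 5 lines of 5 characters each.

Move 1: X drops in col 1, lands at row 4
Move 2: O drops in col 4, lands at row 4
Move 3: X drops in col 2, lands at row 4
Move 4: O drops in col 4, lands at row 3
Move 5: X drops in col 1, lands at row 3
Move 6: O drops in col 4, lands at row 2
Move 7: X drops in col 0, lands at row 4

Answer: .....
.....
....O
.X..O
XXX.O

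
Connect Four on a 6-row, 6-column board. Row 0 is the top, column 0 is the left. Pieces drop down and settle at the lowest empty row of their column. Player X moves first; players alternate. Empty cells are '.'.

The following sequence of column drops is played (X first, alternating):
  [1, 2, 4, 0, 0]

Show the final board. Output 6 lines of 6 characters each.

Move 1: X drops in col 1, lands at row 5
Move 2: O drops in col 2, lands at row 5
Move 3: X drops in col 4, lands at row 5
Move 4: O drops in col 0, lands at row 5
Move 5: X drops in col 0, lands at row 4

Answer: ......
......
......
......
X.....
OXO.X.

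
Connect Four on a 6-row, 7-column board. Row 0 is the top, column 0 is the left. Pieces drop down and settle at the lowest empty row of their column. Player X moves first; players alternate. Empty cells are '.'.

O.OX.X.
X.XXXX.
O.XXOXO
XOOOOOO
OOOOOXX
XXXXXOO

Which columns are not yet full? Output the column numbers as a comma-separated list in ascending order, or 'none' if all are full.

Answer: 1,4,6

Derivation:
col 0: top cell = 'O' → FULL
col 1: top cell = '.' → open
col 2: top cell = 'O' → FULL
col 3: top cell = 'X' → FULL
col 4: top cell = '.' → open
col 5: top cell = 'X' → FULL
col 6: top cell = '.' → open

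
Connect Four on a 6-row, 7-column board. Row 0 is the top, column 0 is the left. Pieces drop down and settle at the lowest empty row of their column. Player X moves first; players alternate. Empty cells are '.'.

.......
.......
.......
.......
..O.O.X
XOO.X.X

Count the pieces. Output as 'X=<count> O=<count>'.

X=4 O=4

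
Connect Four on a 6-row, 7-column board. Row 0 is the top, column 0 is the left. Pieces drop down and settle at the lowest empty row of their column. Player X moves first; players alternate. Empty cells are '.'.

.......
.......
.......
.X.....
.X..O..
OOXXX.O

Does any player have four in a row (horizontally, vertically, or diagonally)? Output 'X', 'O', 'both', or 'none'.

none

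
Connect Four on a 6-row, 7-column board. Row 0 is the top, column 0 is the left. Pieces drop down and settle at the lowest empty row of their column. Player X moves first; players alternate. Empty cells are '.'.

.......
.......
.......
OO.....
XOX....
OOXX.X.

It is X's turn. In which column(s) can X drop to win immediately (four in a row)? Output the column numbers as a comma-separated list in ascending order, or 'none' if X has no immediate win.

col 0: drop X → no win
col 1: drop X → no win
col 2: drop X → no win
col 3: drop X → no win
col 4: drop X → WIN!
col 5: drop X → no win
col 6: drop X → no win

Answer: 4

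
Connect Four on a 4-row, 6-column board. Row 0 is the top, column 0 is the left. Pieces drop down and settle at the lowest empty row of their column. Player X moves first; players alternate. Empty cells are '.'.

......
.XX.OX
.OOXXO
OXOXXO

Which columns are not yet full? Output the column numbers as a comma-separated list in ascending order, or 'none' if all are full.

Answer: 0,1,2,3,4,5

Derivation:
col 0: top cell = '.' → open
col 1: top cell = '.' → open
col 2: top cell = '.' → open
col 3: top cell = '.' → open
col 4: top cell = '.' → open
col 5: top cell = '.' → open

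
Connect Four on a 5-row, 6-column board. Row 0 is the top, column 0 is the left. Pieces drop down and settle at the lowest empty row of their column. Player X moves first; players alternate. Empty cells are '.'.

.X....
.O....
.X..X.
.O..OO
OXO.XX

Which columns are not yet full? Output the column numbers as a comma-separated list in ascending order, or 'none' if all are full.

Answer: 0,2,3,4,5

Derivation:
col 0: top cell = '.' → open
col 1: top cell = 'X' → FULL
col 2: top cell = '.' → open
col 3: top cell = '.' → open
col 4: top cell = '.' → open
col 5: top cell = '.' → open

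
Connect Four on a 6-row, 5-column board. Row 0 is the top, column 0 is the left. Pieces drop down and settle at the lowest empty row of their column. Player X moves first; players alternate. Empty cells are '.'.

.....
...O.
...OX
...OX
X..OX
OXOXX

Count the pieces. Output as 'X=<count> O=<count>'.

X=7 O=6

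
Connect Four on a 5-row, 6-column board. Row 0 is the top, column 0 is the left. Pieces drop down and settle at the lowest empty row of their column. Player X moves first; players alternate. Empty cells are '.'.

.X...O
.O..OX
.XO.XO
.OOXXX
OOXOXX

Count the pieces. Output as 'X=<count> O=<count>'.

X=10 O=10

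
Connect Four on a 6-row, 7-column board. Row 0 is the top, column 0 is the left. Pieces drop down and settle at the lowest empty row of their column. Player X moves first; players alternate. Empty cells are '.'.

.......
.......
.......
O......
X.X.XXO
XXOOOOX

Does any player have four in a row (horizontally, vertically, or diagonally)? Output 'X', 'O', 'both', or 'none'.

O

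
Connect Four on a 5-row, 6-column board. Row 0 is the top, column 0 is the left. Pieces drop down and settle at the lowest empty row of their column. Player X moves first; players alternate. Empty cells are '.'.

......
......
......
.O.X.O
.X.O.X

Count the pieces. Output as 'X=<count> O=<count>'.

X=3 O=3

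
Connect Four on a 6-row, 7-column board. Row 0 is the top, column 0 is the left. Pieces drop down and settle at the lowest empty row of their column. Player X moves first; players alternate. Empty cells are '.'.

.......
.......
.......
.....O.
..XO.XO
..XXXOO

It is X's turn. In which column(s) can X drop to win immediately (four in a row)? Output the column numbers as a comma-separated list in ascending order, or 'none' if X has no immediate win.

Answer: 1

Derivation:
col 0: drop X → no win
col 1: drop X → WIN!
col 2: drop X → no win
col 3: drop X → no win
col 4: drop X → no win
col 5: drop X → no win
col 6: drop X → no win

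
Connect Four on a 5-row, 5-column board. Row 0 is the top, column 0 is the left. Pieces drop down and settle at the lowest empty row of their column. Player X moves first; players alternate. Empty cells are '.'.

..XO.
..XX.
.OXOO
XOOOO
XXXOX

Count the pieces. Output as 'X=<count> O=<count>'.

X=9 O=9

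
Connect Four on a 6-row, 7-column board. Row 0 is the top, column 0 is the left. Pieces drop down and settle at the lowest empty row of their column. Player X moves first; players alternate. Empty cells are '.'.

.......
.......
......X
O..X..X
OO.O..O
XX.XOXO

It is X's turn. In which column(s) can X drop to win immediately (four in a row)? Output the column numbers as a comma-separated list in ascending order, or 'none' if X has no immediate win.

col 0: drop X → no win
col 1: drop X → no win
col 2: drop X → WIN!
col 3: drop X → no win
col 4: drop X → no win
col 5: drop X → no win
col 6: drop X → no win

Answer: 2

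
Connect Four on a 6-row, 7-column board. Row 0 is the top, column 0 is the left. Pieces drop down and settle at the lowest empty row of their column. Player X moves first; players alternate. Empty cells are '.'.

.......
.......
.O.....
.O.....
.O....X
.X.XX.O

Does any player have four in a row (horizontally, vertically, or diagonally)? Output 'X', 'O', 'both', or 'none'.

none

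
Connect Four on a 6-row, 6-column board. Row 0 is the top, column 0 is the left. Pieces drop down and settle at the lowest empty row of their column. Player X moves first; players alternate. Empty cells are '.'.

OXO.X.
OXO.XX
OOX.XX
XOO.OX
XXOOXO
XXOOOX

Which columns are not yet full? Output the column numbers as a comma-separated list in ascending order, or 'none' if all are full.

Answer: 3,5

Derivation:
col 0: top cell = 'O' → FULL
col 1: top cell = 'X' → FULL
col 2: top cell = 'O' → FULL
col 3: top cell = '.' → open
col 4: top cell = 'X' → FULL
col 5: top cell = '.' → open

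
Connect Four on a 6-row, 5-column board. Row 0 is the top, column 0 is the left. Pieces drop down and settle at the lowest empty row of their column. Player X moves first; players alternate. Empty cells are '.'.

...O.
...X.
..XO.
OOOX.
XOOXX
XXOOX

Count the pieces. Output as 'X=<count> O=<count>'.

X=9 O=9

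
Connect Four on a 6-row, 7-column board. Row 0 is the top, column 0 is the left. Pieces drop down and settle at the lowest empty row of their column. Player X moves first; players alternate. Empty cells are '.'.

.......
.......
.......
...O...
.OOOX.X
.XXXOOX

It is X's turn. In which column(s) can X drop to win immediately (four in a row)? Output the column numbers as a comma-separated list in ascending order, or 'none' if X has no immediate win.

col 0: drop X → WIN!
col 1: drop X → no win
col 2: drop X → no win
col 3: drop X → no win
col 4: drop X → no win
col 5: drop X → no win
col 6: drop X → no win

Answer: 0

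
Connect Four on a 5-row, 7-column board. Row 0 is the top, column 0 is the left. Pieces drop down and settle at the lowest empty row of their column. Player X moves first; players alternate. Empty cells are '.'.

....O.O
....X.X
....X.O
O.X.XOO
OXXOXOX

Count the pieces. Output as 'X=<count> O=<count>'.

X=9 O=9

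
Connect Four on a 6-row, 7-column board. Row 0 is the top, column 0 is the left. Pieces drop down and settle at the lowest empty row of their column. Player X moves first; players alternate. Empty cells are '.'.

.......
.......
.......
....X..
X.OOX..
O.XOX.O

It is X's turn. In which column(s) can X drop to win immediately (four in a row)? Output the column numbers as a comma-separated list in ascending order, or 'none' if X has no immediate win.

Answer: 4

Derivation:
col 0: drop X → no win
col 1: drop X → no win
col 2: drop X → no win
col 3: drop X → no win
col 4: drop X → WIN!
col 5: drop X → no win
col 6: drop X → no win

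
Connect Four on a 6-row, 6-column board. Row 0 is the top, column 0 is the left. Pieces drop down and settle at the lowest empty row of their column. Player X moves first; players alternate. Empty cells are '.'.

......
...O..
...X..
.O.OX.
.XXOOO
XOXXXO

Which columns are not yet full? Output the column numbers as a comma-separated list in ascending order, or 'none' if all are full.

col 0: top cell = '.' → open
col 1: top cell = '.' → open
col 2: top cell = '.' → open
col 3: top cell = '.' → open
col 4: top cell = '.' → open
col 5: top cell = '.' → open

Answer: 0,1,2,3,4,5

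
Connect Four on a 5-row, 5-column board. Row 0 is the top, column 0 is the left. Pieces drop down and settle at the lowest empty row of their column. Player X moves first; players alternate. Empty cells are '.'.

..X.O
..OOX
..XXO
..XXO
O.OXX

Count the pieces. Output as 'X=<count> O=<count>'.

X=8 O=7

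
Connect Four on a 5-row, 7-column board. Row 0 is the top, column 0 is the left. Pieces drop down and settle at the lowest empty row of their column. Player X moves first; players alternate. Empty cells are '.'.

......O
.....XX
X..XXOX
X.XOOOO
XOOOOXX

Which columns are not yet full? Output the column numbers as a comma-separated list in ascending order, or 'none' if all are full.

Answer: 0,1,2,3,4,5

Derivation:
col 0: top cell = '.' → open
col 1: top cell = '.' → open
col 2: top cell = '.' → open
col 3: top cell = '.' → open
col 4: top cell = '.' → open
col 5: top cell = '.' → open
col 6: top cell = 'O' → FULL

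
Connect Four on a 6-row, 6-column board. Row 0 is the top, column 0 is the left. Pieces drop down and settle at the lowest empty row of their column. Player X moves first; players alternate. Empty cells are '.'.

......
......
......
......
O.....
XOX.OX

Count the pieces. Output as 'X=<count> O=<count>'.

X=3 O=3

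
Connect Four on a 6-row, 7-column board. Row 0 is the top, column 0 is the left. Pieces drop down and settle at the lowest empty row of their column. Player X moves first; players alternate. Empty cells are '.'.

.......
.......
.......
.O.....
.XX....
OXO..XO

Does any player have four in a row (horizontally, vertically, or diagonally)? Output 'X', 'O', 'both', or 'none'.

none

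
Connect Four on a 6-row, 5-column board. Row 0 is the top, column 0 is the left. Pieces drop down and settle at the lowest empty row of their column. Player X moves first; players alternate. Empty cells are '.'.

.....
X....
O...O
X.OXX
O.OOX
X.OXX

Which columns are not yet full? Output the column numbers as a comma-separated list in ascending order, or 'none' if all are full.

Answer: 0,1,2,3,4

Derivation:
col 0: top cell = '.' → open
col 1: top cell = '.' → open
col 2: top cell = '.' → open
col 3: top cell = '.' → open
col 4: top cell = '.' → open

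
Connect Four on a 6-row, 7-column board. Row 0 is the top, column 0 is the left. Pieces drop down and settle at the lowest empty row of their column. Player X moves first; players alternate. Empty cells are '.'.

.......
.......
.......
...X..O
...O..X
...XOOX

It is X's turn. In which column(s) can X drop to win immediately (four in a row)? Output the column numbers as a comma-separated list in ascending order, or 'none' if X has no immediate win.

col 0: drop X → no win
col 1: drop X → no win
col 2: drop X → no win
col 3: drop X → no win
col 4: drop X → no win
col 5: drop X → no win
col 6: drop X → no win

Answer: none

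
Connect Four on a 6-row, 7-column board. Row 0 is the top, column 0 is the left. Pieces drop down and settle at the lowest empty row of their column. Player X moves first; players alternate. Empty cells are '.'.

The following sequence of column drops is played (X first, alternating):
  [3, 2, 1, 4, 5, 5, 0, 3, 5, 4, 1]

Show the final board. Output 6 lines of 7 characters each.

Answer: .......
.......
.......
.....X.
.X.OOO.
XXOXOX.

Derivation:
Move 1: X drops in col 3, lands at row 5
Move 2: O drops in col 2, lands at row 5
Move 3: X drops in col 1, lands at row 5
Move 4: O drops in col 4, lands at row 5
Move 5: X drops in col 5, lands at row 5
Move 6: O drops in col 5, lands at row 4
Move 7: X drops in col 0, lands at row 5
Move 8: O drops in col 3, lands at row 4
Move 9: X drops in col 5, lands at row 3
Move 10: O drops in col 4, lands at row 4
Move 11: X drops in col 1, lands at row 4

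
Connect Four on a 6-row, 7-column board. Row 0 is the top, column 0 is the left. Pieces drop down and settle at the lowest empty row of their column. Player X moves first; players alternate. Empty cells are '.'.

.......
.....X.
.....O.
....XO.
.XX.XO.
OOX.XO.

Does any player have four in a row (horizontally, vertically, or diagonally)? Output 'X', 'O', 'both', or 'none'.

O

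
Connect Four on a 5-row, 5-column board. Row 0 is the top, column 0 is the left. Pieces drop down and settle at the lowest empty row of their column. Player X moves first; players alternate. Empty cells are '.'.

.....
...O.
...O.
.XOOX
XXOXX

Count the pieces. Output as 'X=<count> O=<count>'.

X=6 O=5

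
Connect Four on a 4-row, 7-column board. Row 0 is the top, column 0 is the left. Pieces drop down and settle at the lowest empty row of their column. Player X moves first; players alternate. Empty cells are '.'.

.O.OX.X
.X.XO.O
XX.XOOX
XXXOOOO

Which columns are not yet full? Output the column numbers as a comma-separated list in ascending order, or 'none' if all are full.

col 0: top cell = '.' → open
col 1: top cell = 'O' → FULL
col 2: top cell = '.' → open
col 3: top cell = 'O' → FULL
col 4: top cell = 'X' → FULL
col 5: top cell = '.' → open
col 6: top cell = 'X' → FULL

Answer: 0,2,5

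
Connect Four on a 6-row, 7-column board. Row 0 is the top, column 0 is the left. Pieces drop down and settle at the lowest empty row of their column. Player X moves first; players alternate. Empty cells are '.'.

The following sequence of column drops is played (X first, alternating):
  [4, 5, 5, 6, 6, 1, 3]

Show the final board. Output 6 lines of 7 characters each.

Move 1: X drops in col 4, lands at row 5
Move 2: O drops in col 5, lands at row 5
Move 3: X drops in col 5, lands at row 4
Move 4: O drops in col 6, lands at row 5
Move 5: X drops in col 6, lands at row 4
Move 6: O drops in col 1, lands at row 5
Move 7: X drops in col 3, lands at row 5

Answer: .......
.......
.......
.......
.....XX
.O.XXOO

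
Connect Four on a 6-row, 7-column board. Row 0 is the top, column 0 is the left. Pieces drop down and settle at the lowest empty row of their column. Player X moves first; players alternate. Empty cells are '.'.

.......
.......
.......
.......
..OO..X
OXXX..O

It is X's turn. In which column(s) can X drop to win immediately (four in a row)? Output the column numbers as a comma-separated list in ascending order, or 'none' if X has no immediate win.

Answer: 4

Derivation:
col 0: drop X → no win
col 1: drop X → no win
col 2: drop X → no win
col 3: drop X → no win
col 4: drop X → WIN!
col 5: drop X → no win
col 6: drop X → no win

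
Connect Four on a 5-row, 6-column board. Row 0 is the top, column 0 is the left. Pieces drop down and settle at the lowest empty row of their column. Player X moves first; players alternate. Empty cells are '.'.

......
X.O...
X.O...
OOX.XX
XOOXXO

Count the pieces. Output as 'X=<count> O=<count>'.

X=8 O=7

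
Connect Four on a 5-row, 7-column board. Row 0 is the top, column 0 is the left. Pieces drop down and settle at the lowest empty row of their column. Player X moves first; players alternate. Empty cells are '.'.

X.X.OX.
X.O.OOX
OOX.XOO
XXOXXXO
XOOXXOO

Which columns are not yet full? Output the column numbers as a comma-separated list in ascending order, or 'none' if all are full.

Answer: 1,3,6

Derivation:
col 0: top cell = 'X' → FULL
col 1: top cell = '.' → open
col 2: top cell = 'X' → FULL
col 3: top cell = '.' → open
col 4: top cell = 'O' → FULL
col 5: top cell = 'X' → FULL
col 6: top cell = '.' → open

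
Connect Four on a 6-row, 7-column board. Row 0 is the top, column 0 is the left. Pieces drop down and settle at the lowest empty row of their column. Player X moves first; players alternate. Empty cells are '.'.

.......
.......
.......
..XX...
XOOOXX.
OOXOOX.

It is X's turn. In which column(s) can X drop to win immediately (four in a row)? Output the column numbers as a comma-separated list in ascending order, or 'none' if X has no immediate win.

Answer: 2

Derivation:
col 0: drop X → no win
col 1: drop X → no win
col 2: drop X → WIN!
col 3: drop X → no win
col 4: drop X → no win
col 5: drop X → no win
col 6: drop X → no win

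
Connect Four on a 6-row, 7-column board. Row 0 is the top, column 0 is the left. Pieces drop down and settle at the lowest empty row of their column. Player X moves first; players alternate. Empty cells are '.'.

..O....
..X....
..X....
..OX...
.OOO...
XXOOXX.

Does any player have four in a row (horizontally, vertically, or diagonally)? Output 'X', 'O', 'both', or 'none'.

none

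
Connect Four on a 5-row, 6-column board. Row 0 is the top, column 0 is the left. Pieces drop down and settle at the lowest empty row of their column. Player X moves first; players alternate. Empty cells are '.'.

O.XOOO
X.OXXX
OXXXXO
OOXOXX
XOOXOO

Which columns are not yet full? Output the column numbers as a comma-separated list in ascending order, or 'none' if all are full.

col 0: top cell = 'O' → FULL
col 1: top cell = '.' → open
col 2: top cell = 'X' → FULL
col 3: top cell = 'O' → FULL
col 4: top cell = 'O' → FULL
col 5: top cell = 'O' → FULL

Answer: 1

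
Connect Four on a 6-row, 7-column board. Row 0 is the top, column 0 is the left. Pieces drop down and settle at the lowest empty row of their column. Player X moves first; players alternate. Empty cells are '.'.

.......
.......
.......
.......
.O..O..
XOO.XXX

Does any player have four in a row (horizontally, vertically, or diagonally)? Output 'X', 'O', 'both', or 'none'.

none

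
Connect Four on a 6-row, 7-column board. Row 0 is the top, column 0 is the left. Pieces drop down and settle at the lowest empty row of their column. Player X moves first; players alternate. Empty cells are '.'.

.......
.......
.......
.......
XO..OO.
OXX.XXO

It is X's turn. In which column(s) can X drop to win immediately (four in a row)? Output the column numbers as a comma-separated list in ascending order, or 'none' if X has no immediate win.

col 0: drop X → no win
col 1: drop X → no win
col 2: drop X → no win
col 3: drop X → WIN!
col 4: drop X → no win
col 5: drop X → no win
col 6: drop X → no win

Answer: 3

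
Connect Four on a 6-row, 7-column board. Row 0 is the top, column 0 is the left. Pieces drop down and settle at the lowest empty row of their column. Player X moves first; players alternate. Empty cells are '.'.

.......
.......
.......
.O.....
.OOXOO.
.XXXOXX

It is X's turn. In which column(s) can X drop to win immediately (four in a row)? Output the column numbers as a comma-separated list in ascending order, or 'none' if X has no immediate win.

col 0: drop X → WIN!
col 1: drop X → no win
col 2: drop X → no win
col 3: drop X → no win
col 4: drop X → no win
col 5: drop X → no win
col 6: drop X → no win

Answer: 0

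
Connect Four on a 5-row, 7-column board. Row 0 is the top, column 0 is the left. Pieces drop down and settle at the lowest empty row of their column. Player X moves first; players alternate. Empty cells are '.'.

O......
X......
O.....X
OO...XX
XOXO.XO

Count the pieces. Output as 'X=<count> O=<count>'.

X=7 O=7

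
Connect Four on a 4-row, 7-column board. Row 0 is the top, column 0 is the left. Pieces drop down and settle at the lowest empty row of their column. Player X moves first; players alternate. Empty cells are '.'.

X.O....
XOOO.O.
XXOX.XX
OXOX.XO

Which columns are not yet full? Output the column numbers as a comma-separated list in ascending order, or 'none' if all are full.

Answer: 1,3,4,5,6

Derivation:
col 0: top cell = 'X' → FULL
col 1: top cell = '.' → open
col 2: top cell = 'O' → FULL
col 3: top cell = '.' → open
col 4: top cell = '.' → open
col 5: top cell = '.' → open
col 6: top cell = '.' → open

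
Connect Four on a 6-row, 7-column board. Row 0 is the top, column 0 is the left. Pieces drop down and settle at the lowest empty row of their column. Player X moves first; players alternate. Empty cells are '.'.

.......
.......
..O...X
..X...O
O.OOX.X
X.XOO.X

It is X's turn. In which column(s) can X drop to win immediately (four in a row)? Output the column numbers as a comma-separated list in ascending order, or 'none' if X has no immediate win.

Answer: none

Derivation:
col 0: drop X → no win
col 1: drop X → no win
col 2: drop X → no win
col 3: drop X → no win
col 4: drop X → no win
col 5: drop X → no win
col 6: drop X → no win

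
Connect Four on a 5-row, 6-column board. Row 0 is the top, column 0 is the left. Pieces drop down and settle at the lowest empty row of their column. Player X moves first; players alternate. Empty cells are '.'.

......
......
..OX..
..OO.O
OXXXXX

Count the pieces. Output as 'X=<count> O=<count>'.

X=6 O=5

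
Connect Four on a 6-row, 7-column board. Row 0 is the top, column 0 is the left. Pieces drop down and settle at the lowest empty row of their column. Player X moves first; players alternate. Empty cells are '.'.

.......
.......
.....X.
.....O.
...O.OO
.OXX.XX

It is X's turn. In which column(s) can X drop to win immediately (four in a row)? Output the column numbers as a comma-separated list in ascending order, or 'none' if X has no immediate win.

col 0: drop X → no win
col 1: drop X → no win
col 2: drop X → no win
col 3: drop X → no win
col 4: drop X → WIN!
col 5: drop X → no win
col 6: drop X → no win

Answer: 4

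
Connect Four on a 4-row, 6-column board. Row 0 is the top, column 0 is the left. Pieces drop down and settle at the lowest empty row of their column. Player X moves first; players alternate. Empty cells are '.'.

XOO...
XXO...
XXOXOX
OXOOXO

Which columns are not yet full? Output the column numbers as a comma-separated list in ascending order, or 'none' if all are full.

Answer: 3,4,5

Derivation:
col 0: top cell = 'X' → FULL
col 1: top cell = 'O' → FULL
col 2: top cell = 'O' → FULL
col 3: top cell = '.' → open
col 4: top cell = '.' → open
col 5: top cell = '.' → open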